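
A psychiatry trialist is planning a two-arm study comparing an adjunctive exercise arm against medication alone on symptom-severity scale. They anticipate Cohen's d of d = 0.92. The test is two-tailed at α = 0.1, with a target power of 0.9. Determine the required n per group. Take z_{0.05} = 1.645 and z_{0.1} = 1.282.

n = 21 per group

For two independent groups with equal n: n = 2·((z_{α/2} + z_β) / d)².
z_{α/2} + z_β = 1.645 + 1.282 = 2.927.
n = 2 × (2.927 / 0.92)² = 2 × 3.182² = 2 × 10.12 = 20.2.
Round up to the next whole participant.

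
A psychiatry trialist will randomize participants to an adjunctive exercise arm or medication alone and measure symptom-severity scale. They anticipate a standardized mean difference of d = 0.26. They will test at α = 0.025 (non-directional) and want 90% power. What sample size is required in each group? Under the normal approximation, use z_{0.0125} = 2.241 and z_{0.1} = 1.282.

For two independent groups with equal n: n = 2·((z_{α/2} + z_β) / d)².
z_{α/2} + z_β = 2.241 + 1.282 = 3.523.
n = 2 × (3.523 / 0.26)² = 2 × 13.550² = 2 × 183.60 = 367.2.
Round up to the next whole participant.

n = 368 per group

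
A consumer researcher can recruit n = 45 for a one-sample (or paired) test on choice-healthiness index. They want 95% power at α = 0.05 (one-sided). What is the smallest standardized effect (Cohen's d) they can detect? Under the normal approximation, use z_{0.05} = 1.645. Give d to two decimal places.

For a single sample (or paired design) of n = 45: d_min = (z_{α} + z_β)/√n.
z-sum = 1.645 + 1.645 = 3.290.
d_min = 3.290 / √45 = 3.290 / 6.708 = 0.490.

d_min ≈ 0.49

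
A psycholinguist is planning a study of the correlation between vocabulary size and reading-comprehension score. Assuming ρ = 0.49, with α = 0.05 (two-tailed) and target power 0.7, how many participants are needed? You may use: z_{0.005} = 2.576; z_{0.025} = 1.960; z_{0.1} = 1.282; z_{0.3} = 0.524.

n = 25

Fisher's z: C = ½·ln((1+r)/(1−r)) = ½·ln(2.9216) = 0.5361.
n = ((z_{α/2} + z_β)/C)² + 3.
(1.960 + 0.524) / 0.5361 = 2.484 / 0.5361 = 4.633.
n = 4.633² + 3 = 21.47 + 3 = 24.5.
Round up.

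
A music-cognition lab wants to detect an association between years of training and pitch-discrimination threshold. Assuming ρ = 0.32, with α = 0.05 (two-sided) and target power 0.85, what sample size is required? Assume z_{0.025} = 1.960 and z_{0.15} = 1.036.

Fisher's z: C = ½·ln((1+r)/(1−r)) = ½·ln(1.9412) = 0.3316.
n = ((z_{α/2} + z_β)/C)² + 3.
(1.960 + 1.036) / 0.3316 = 2.996 / 0.3316 = 9.035.
n = 9.035² + 3 = 81.63 + 3 = 84.6.
Round up.

n = 85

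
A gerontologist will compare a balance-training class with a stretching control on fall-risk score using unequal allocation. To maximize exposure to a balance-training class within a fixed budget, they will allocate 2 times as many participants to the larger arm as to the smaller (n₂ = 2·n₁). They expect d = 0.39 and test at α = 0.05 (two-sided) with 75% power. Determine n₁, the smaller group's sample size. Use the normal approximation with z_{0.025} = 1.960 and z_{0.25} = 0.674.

With allocation ratio k = n₂/n₁ = 2, Var(x̄₁−x̄₂) = σ²(1/n₁ + 1/(k·n₁)) = σ²·(k+1)/(k·n₁).
So n₁ = (1 + 1/k)·((z_{α/2} + z_β)/d)² = 1.500 × (2.634/0.39)².
n₁ = 1.500 × 45.61 = 68.4.
Round up: n₁ = 69, giving n₂ = 2 × 69 = 138.

n₁ = 69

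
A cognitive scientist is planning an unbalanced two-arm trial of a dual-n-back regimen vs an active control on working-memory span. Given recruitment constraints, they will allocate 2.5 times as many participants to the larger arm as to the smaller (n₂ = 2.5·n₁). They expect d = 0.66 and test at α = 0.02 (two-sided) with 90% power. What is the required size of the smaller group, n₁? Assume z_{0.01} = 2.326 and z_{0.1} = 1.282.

With allocation ratio k = n₂/n₁ = 2.5, Var(x̄₁−x̄₂) = σ²(1/n₁ + 1/(k·n₁)) = σ²·(k+1)/(k·n₁).
So n₁ = (1 + 1/k)·((z_{α/2} + z_β)/d)² = 1.400 × (3.608/0.66)².
n₁ = 1.400 × 29.88 = 41.8.
Round up: n₁ = 42, giving n₂ = 2.5 × 42 = 105.

n₁ = 42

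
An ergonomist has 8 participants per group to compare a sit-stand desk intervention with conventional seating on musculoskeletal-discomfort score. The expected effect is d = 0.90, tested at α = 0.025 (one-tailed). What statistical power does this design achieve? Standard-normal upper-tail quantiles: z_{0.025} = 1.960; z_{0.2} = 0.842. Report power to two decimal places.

For two equal groups, power = Φ(d·√(n/2) − z_{α}).
d·√(n/2) = 0.90 × √(8/2) = 0.90 × 2.000 = 1.800.
z_β = 1.800 − 1.960 = -0.160.
Power = Φ(-0.160) = 0.436.

power ≈ 0.44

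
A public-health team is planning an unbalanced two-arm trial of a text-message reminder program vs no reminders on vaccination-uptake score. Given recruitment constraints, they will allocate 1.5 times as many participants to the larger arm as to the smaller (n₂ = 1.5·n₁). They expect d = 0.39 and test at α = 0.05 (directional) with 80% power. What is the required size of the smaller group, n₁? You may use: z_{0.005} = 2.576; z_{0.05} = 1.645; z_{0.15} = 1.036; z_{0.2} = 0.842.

With allocation ratio k = n₂/n₁ = 1.5, Var(x̄₁−x̄₂) = σ²(1/n₁ + 1/(k·n₁)) = σ²·(k+1)/(k·n₁).
So n₁ = (1 + 1/k)·((z_{α} + z_β)/d)² = 1.667 × (2.487/0.39)².
n₁ = 1.667 × 40.67 = 67.8.
Round up: n₁ = 68, giving n₂ = 1.5 × 68 = 102.

n₁ = 68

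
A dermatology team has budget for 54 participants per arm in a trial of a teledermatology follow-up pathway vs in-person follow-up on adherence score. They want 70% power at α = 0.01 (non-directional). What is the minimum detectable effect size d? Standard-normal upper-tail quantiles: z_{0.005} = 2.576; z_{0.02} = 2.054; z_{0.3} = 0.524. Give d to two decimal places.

For two independent groups of n = 54 each: d_min = (z_{α/2} + z_β)·√(2/n).
z-sum = 2.576 + 0.524 = 3.100.
d_min = 3.100 × √(2/54) = 3.100 × 0.1925 = 0.597.

d_min ≈ 0.60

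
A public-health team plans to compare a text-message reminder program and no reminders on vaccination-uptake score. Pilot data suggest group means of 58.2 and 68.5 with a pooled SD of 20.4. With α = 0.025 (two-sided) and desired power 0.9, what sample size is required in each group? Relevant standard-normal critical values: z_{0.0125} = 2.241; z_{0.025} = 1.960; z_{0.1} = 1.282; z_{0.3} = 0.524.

n = 98 per group

Cohen's d = |M₁ − M₂| / SD_pooled = |58.2 − 68.5| / 20.4 = 10.3 / 20.4 = 0.505.
For two independent groups with equal n: n = 2·((z_{α/2} + z_β) / d)².
z_{α/2} + z_β = 2.241 + 1.282 = 3.523.
n = 2 × (3.523 / 0.505)² = 2 × 6.976² = 2 × 48.67 = 97.3.
Round up to the next whole participant.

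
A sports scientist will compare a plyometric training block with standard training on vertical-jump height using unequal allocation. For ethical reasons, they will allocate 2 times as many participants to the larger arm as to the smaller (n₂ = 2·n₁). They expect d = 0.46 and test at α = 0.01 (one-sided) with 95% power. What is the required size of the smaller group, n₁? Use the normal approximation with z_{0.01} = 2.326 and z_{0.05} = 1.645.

n₁ = 112

With allocation ratio k = n₂/n₁ = 2, Var(x̄₁−x̄₂) = σ²(1/n₁ + 1/(k·n₁)) = σ²·(k+1)/(k·n₁).
So n₁ = (1 + 1/k)·((z_{α} + z_β)/d)² = 1.500 × (3.971/0.46)².
n₁ = 1.500 × 74.52 = 111.8.
Round up: n₁ = 112, giving n₂ = 2 × 112 = 224.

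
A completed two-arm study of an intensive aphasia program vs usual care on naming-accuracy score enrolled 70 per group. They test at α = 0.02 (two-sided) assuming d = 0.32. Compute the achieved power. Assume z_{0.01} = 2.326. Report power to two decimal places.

power ≈ 0.33

For two equal groups, power = Φ(d·√(n/2) − z_{α/2}).
d·√(n/2) = 0.32 × √(70/2) = 0.32 × 5.916 = 1.893.
z_β = 1.893 − 2.326 = -0.433.
Power = Φ(-0.433) = 0.333.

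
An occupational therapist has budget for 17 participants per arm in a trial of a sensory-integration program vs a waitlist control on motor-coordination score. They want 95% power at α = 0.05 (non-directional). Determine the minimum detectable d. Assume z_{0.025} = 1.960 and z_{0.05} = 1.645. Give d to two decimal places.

For two independent groups of n = 17 each: d_min = (z_{α/2} + z_β)·√(2/n).
z-sum = 1.960 + 1.645 = 3.605.
d_min = 3.605 × √(2/17) = 3.605 × 0.3430 = 1.237.

d_min ≈ 1.24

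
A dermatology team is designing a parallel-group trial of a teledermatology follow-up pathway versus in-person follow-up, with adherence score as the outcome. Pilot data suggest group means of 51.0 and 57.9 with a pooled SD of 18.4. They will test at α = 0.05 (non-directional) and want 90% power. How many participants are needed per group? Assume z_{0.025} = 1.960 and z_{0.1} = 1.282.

Cohen's d = |M₁ − M₂| / SD_pooled = |51.0 − 57.9| / 18.4 = 6.9 / 18.4 = 0.375.
For two independent groups with equal n: n = 2·((z_{α/2} + z_β) / d)².
z_{α/2} + z_β = 1.960 + 1.282 = 3.242.
n = 2 × (3.242 / 0.375)² = 2 × 8.645² = 2 × 74.74 = 149.5.
Round up to the next whole participant.

n = 150 per group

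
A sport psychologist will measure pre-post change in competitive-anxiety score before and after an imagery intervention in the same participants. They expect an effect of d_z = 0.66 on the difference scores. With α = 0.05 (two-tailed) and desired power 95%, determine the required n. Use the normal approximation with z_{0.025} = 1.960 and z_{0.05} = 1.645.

For a paired (one-sample on differences) test: n = ((z_{α/2} + z_β) / d)².
z_{α/2} + z_β = 1.960 + 1.645 = 3.605.
n = (3.605 / 0.66)² = 5.462² = 29.83.
Round up.

n = 30 pairs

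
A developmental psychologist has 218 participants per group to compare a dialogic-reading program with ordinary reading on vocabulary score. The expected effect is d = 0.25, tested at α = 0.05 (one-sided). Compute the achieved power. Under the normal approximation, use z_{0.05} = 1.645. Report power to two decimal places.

For two equal groups, power = Φ(d·√(n/2) − z_{α}).
d·√(n/2) = 0.25 × √(218/2) = 0.25 × 10.440 = 2.610.
z_β = 2.610 − 1.645 = 0.965.
Power = Φ(0.965) = 0.833.

power ≈ 0.83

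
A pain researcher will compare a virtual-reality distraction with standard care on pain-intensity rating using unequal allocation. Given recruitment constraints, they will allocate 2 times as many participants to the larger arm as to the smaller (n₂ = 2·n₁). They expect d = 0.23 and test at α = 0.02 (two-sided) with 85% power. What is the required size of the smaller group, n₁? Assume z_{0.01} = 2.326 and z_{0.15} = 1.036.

With allocation ratio k = n₂/n₁ = 2, Var(x̄₁−x̄₂) = σ²(1/n₁ + 1/(k·n₁)) = σ²·(k+1)/(k·n₁).
So n₁ = (1 + 1/k)·((z_{α/2} + z_β)/d)² = 1.500 × (3.362/0.23)².
n₁ = 1.500 × 213.67 = 320.5.
Round up: n₁ = 321, giving n₂ = 2 × 321 = 642.

n₁ = 321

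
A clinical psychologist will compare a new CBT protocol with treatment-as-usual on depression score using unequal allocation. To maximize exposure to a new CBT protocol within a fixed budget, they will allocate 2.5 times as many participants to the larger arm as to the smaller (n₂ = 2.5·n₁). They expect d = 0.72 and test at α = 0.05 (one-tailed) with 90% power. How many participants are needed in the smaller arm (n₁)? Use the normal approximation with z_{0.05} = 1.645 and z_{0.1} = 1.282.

n₁ = 24

With allocation ratio k = n₂/n₁ = 2.5, Var(x̄₁−x̄₂) = σ²(1/n₁ + 1/(k·n₁)) = σ²·(k+1)/(k·n₁).
So n₁ = (1 + 1/k)·((z_{α} + z_β)/d)² = 1.400 × (2.927/0.72)².
n₁ = 1.400 × 16.53 = 23.1.
Round up: n₁ = 24, giving n₂ = 2.5 × 24 = 60.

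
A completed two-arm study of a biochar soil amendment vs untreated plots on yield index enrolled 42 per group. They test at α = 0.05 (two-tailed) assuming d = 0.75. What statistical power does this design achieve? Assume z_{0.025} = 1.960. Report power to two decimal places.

For two equal groups, power = Φ(d·√(n/2) − z_{α/2}).
d·√(n/2) = 0.75 × √(42/2) = 0.75 × 4.583 = 3.437.
z_β = 3.437 − 1.960 = 1.477.
Power = Φ(1.477) = 0.930.

power ≈ 0.93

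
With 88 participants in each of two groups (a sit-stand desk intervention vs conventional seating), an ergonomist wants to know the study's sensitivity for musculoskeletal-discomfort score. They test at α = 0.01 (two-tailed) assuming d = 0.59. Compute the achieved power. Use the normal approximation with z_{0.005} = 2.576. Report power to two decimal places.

For two equal groups, power = Φ(d·√(n/2) − z_{α/2}).
d·√(n/2) = 0.59 × √(88/2) = 0.59 × 6.633 = 3.914.
z_β = 3.914 − 2.576 = 1.338.
Power = Φ(1.338) = 0.909.

power ≈ 0.91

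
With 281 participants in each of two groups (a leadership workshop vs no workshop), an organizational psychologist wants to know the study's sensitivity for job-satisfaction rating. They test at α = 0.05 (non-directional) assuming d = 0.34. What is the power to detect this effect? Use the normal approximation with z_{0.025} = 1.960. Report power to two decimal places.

For two equal groups, power = Φ(d·√(n/2) − z_{α/2}).
d·√(n/2) = 0.34 × √(281/2) = 0.34 × 11.853 = 4.030.
z_β = 4.030 − 1.960 = 2.070.
Power = Φ(2.070) = 0.981.

power ≈ 0.98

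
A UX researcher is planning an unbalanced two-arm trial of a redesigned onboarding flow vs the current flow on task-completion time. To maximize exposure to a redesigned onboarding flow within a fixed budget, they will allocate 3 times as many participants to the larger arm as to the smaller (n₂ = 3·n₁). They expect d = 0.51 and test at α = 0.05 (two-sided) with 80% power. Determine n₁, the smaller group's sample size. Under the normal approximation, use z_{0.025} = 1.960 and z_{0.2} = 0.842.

With allocation ratio k = n₂/n₁ = 3, Var(x̄₁−x̄₂) = σ²(1/n₁ + 1/(k·n₁)) = σ²·(k+1)/(k·n₁).
So n₁ = (1 + 1/k)·((z_{α/2} + z_β)/d)² = 1.333 × (2.802/0.51)².
n₁ = 1.333 × 30.19 = 40.2.
Round up: n₁ = 41, giving n₂ = 3 × 41 = 123.

n₁ = 41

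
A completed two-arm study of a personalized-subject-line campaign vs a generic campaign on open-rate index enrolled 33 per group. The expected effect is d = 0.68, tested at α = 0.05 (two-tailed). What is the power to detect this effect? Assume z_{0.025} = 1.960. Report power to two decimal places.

For two equal groups, power = Φ(d·√(n/2) − z_{α/2}).
d·√(n/2) = 0.68 × √(33/2) = 0.68 × 4.062 = 2.762.
z_β = 2.762 − 1.960 = 0.802.
Power = Φ(0.802) = 0.789.

power ≈ 0.79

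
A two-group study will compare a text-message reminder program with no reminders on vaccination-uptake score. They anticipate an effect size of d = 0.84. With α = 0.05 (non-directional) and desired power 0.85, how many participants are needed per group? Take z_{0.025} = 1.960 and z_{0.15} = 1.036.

n = 26 per group

For two independent groups with equal n: n = 2·((z_{α/2} + z_β) / d)².
z_{α/2} + z_β = 1.960 + 1.036 = 2.996.
n = 2 × (2.996 / 0.84)² = 2 × 3.567² = 2 × 12.72 = 25.4.
Round up to the next whole participant.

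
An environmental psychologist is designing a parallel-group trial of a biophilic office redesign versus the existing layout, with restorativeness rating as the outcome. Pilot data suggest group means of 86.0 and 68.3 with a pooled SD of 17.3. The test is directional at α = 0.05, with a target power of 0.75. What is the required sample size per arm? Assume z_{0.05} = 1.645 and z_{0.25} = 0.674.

Cohen's d = |M₁ − M₂| / SD_pooled = |86.0 − 68.3| / 17.3 = 17.7 / 17.3 = 1.023.
For two independent groups with equal n: n = 2·((z_{α} + z_β) / d)².
z_{α} + z_β = 1.645 + 0.674 = 2.319.
n = 2 × (2.319 / 1.023)² = 2 × 2.267² = 2 × 5.14 = 10.3.
Round up to the next whole participant.

n = 11 per group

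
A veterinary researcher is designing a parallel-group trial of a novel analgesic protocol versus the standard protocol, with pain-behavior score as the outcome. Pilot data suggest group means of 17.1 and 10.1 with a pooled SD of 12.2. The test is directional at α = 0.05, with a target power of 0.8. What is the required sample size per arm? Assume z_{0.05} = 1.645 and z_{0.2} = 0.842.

Cohen's d = |M₁ − M₂| / SD_pooled = |17.1 − 10.1| / 12.2 = 7.0 / 12.2 = 0.574.
For two independent groups with equal n: n = 2·((z_{α} + z_β) / d)².
z_{α} + z_β = 1.645 + 0.842 = 2.487.
n = 2 × (2.487 / 0.574)² = 2 × 4.333² = 2 × 18.77 = 37.5.
Round up to the next whole participant.

n = 38 per group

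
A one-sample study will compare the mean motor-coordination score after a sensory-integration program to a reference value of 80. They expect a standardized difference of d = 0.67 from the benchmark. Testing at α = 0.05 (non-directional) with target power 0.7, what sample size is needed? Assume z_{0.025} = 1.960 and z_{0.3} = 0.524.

n = 14

For a one-sample test: n = ((z_{α/2} + z_β) / d)².
z_{α/2} + z_β = 1.960 + 0.524 = 2.484.
n = (2.484 / 0.67)² = 3.707² = 13.75.
Round up.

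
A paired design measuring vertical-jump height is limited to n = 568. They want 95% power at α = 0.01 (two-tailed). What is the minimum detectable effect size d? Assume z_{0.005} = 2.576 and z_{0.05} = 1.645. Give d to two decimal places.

d_min ≈ 0.18

For a single sample (or paired design) of n = 568: d_min = (z_{α/2} + z_β)/√n.
z-sum = 2.576 + 1.645 = 4.221.
d_min = 4.221 / √568 = 4.221 / 23.833 = 0.177.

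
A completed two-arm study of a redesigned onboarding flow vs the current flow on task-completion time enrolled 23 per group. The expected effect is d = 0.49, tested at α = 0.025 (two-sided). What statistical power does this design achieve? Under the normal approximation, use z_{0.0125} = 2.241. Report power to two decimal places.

For two equal groups, power = Φ(d·√(n/2) − z_{α/2}).
d·√(n/2) = 0.49 × √(23/2) = 0.49 × 3.391 = 1.662.
z_β = 1.662 − 2.241 = -0.579.
Power = Φ(-0.579) = 0.281.

power ≈ 0.28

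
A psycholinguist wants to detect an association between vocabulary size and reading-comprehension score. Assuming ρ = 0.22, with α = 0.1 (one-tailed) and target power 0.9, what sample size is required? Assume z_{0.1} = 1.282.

Fisher's z: C = ½·ln((1+r)/(1−r)) = ½·ln(1.5641) = 0.2237.
n = ((z_{α} + z_β)/C)² + 3.
(1.282 + 1.282) / 0.2237 = 2.564 / 0.2237 = 11.462.
n = 11.462² + 3 = 131.37 + 3 = 134.4.
Round up.

n = 135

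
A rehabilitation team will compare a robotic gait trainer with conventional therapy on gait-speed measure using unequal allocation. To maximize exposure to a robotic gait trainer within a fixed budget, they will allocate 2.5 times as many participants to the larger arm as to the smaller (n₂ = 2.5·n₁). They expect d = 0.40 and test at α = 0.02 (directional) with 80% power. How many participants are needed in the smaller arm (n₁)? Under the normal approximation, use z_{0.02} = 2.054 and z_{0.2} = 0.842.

With allocation ratio k = n₂/n₁ = 2.5, Var(x̄₁−x̄₂) = σ²(1/n₁ + 1/(k·n₁)) = σ²·(k+1)/(k·n₁).
So n₁ = (1 + 1/k)·((z_{α} + z_β)/d)² = 1.400 × (2.896/0.40)².
n₁ = 1.400 × 52.42 = 73.4.
Round up: n₁ = 74, giving n₂ = 2.5 × 74 = 185.

n₁ = 74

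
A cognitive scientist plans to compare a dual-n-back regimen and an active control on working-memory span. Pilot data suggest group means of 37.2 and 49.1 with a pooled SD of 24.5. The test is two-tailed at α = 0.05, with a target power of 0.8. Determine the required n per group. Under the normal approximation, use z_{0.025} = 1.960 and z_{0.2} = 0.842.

Cohen's d = |M₁ − M₂| / SD_pooled = |37.2 − 49.1| / 24.5 = 11.9 / 24.5 = 0.486.
For two independent groups with equal n: n = 2·((z_{α/2} + z_β) / d)².
z_{α/2} + z_β = 1.960 + 0.842 = 2.802.
n = 2 × (2.802 / 0.486)² = 2 × 5.765² = 2 × 33.24 = 66.5.
Round up to the next whole participant.

n = 67 per group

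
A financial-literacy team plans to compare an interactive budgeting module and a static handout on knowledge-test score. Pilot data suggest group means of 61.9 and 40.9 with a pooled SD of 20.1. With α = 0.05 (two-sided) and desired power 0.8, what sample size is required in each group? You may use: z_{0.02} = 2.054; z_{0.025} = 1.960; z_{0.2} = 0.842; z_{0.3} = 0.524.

n = 15 per group

Cohen's d = |M₁ − M₂| / SD_pooled = |61.9 − 40.9| / 20.1 = 21.0 / 20.1 = 1.045.
For two independent groups with equal n: n = 2·((z_{α/2} + z_β) / d)².
z_{α/2} + z_β = 1.960 + 0.842 = 2.802.
n = 2 × (2.802 / 1.045)² = 2 × 2.681² = 2 × 7.19 = 14.4.
Round up to the next whole participant.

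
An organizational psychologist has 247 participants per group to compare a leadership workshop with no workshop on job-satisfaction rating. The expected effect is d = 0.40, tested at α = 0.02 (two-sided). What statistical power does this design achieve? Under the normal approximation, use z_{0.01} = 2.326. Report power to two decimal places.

power ≈ 0.98

For two equal groups, power = Φ(d·√(n/2) − z_{α/2}).
d·√(n/2) = 0.40 × √(247/2) = 0.40 × 11.113 = 4.445.
z_β = 4.445 − 2.326 = 2.119.
Power = Φ(2.119) = 0.983.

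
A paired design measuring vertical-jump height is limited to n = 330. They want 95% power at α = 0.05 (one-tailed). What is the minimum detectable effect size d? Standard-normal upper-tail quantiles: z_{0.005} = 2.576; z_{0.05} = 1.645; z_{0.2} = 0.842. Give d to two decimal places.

For a single sample (or paired design) of n = 330: d_min = (z_{α} + z_β)/√n.
z-sum = 1.645 + 1.645 = 3.290.
d_min = 3.290 / √330 = 3.290 / 18.166 = 0.181.

d_min ≈ 0.18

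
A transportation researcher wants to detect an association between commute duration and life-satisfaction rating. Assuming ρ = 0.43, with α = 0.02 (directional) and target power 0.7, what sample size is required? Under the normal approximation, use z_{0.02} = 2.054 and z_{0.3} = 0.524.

n = 35

Fisher's z: C = ½·ln((1+r)/(1−r)) = ½·ln(2.5088) = 0.4599.
n = ((z_{α} + z_β)/C)² + 3.
(2.054 + 0.524) / 0.4599 = 2.578 / 0.4599 = 5.606.
n = 5.606² + 3 = 31.42 + 3 = 34.4.
Round up.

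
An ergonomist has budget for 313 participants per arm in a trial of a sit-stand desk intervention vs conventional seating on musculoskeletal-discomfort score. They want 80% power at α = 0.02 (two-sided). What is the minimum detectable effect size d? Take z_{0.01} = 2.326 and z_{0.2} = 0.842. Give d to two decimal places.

d_min ≈ 0.25

For two independent groups of n = 313 each: d_min = (z_{α/2} + z_β)·√(2/n).
z-sum = 2.326 + 0.842 = 3.168.
d_min = 3.168 × √(2/313) = 3.168 × 0.0799 = 0.253.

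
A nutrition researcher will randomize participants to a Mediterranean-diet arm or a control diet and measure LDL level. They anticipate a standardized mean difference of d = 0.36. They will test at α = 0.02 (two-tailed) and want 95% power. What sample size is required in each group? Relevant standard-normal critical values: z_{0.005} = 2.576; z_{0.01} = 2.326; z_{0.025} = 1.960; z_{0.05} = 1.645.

For two independent groups with equal n: n = 2·((z_{α/2} + z_β) / d)².
z_{α/2} + z_β = 2.326 + 1.645 = 3.971.
n = 2 × (3.971 / 0.36)² = 2 × 11.031² = 2 × 121.67 = 243.3.
Round up to the next whole participant.

n = 244 per group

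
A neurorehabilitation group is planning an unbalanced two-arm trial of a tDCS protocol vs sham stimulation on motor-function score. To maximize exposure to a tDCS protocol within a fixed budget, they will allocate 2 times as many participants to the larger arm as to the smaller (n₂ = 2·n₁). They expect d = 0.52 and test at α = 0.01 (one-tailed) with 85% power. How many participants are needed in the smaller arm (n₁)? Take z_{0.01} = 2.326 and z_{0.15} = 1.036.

n₁ = 63

With allocation ratio k = n₂/n₁ = 2, Var(x̄₁−x̄₂) = σ²(1/n₁ + 1/(k·n₁)) = σ²·(k+1)/(k·n₁).
So n₁ = (1 + 1/k)·((z_{α} + z_β)/d)² = 1.500 × (3.362/0.52)².
n₁ = 1.500 × 41.80 = 62.7.
Round up: n₁ = 63, giving n₂ = 2 × 63 = 126.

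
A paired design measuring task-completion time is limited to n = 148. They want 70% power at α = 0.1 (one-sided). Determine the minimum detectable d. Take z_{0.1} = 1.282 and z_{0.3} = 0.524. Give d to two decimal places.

For a single sample (or paired design) of n = 148: d_min = (z_{α} + z_β)/√n.
z-sum = 1.282 + 0.524 = 1.806.
d_min = 1.806 / √148 = 1.806 / 12.166 = 0.148.

d_min ≈ 0.15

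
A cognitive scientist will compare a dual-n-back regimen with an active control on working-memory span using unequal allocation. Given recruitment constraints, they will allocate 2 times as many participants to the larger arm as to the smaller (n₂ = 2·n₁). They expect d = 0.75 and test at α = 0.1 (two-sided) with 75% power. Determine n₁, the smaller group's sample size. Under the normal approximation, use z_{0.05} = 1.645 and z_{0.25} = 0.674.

n₁ = 15

With allocation ratio k = n₂/n₁ = 2, Var(x̄₁−x̄₂) = σ²(1/n₁ + 1/(k·n₁)) = σ²·(k+1)/(k·n₁).
So n₁ = (1 + 1/k)·((z_{α/2} + z_β)/d)² = 1.500 × (2.319/0.75)².
n₁ = 1.500 × 9.56 = 14.3.
Round up: n₁ = 15, giving n₂ = 2 × 15 = 30.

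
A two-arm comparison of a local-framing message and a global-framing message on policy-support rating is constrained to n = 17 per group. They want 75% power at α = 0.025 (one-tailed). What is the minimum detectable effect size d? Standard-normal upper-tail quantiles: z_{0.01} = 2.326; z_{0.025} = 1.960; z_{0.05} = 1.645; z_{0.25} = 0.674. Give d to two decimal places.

For two independent groups of n = 17 each: d_min = (z_{α} + z_β)·√(2/n).
z-sum = 1.960 + 0.674 = 2.634.
d_min = 2.634 × √(2/17) = 2.634 × 0.3430 = 0.903.

d_min ≈ 0.90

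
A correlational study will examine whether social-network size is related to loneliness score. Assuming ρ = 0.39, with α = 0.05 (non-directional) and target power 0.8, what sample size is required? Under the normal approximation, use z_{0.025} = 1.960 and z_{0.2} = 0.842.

Fisher's z: C = ½·ln((1+r)/(1−r)) = ½·ln(2.2787) = 0.4118.
n = ((z_{α/2} + z_β)/C)² + 3.
(1.960 + 0.842) / 0.4118 = 2.802 / 0.4118 = 6.804.
n = 6.804² + 3 = 46.30 + 3 = 49.3.
Round up.

n = 50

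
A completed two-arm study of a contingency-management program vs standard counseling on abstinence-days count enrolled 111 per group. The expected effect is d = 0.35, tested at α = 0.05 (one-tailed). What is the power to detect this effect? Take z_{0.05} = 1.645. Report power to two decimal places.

power ≈ 0.83

For two equal groups, power = Φ(d·√(n/2) − z_{α}).
d·√(n/2) = 0.35 × √(111/2) = 0.35 × 7.450 = 2.607.
z_β = 2.607 − 1.645 = 0.962.
Power = Φ(0.962) = 0.832.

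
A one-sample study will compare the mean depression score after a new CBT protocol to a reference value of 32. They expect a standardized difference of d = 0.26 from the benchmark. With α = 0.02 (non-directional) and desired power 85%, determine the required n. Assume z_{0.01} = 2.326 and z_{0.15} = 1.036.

For a one-sample test: n = ((z_{α/2} + z_β) / d)².
z_{α/2} + z_β = 2.326 + 1.036 = 3.362.
n = (3.362 / 0.26)² = 12.931² = 167.20.
Round up.

n = 168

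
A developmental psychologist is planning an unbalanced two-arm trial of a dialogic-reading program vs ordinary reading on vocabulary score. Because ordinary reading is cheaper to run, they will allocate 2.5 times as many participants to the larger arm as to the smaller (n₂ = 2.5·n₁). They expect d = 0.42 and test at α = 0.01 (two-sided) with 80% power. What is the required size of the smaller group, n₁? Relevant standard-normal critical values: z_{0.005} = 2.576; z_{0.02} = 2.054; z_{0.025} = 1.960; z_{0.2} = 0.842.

n₁ = 93

With allocation ratio k = n₂/n₁ = 2.5, Var(x̄₁−x̄₂) = σ²(1/n₁ + 1/(k·n₁)) = σ²·(k+1)/(k·n₁).
So n₁ = (1 + 1/k)·((z_{α/2} + z_β)/d)² = 1.400 × (3.418/0.42)².
n₁ = 1.400 × 66.23 = 92.7.
Round up: n₁ = 93, giving n₂ = ⌈2.5 × 93⌉ = ⌈232.5⌉ = 233.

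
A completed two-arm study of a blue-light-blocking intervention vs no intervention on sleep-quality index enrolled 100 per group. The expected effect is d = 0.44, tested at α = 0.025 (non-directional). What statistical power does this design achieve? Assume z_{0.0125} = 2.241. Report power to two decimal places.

power ≈ 0.81

For two equal groups, power = Φ(d·√(n/2) − z_{α/2}).
d·√(n/2) = 0.44 × √(100/2) = 0.44 × 7.071 = 3.111.
z_β = 3.111 − 2.241 = 0.870.
Power = Φ(0.870) = 0.808.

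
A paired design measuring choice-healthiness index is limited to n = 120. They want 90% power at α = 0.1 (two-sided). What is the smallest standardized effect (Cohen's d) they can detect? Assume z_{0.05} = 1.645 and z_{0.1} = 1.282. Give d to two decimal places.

d_min ≈ 0.27

For a single sample (or paired design) of n = 120: d_min = (z_{α/2} + z_β)/√n.
z-sum = 1.645 + 1.282 = 2.927.
d_min = 2.927 / √120 = 2.927 / 10.954 = 0.267.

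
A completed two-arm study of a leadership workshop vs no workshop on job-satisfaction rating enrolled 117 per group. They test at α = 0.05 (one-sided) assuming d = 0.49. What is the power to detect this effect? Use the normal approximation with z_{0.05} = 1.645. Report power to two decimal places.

For two equal groups, power = Φ(d·√(n/2) − z_{α}).
d·√(n/2) = 0.49 × √(117/2) = 0.49 × 7.649 = 3.748.
z_β = 3.748 − 1.645 = 2.103.
Power = Φ(2.103) = 0.982.

power ≈ 0.98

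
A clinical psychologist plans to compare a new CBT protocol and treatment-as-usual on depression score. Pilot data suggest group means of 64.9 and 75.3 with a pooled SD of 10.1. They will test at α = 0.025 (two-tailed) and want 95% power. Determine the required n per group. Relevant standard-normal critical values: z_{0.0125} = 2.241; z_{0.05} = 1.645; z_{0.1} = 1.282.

n = 29 per group

Cohen's d = |M₁ − M₂| / SD_pooled = |64.9 − 75.3| / 10.1 = 10.4 / 10.1 = 1.030.
For two independent groups with equal n: n = 2·((z_{α/2} + z_β) / d)².
z_{α/2} + z_β = 2.241 + 1.645 = 3.886.
n = 2 × (3.886 / 1.030)² = 2 × 3.773² = 2 × 14.23 = 28.5.
Round up to the next whole participant.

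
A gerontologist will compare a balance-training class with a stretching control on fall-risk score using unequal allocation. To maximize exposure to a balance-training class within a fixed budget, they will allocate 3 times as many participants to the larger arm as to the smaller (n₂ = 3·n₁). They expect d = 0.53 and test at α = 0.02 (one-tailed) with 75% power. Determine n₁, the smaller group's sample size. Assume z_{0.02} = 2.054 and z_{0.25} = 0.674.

With allocation ratio k = n₂/n₁ = 3, Var(x̄₁−x̄₂) = σ²(1/n₁ + 1/(k·n₁)) = σ²·(k+1)/(k·n₁).
So n₁ = (1 + 1/k)·((z_{α} + z_β)/d)² = 1.333 × (2.728/0.53)².
n₁ = 1.333 × 26.49 = 35.3.
Round up: n₁ = 36, giving n₂ = 3 × 36 = 108.

n₁ = 36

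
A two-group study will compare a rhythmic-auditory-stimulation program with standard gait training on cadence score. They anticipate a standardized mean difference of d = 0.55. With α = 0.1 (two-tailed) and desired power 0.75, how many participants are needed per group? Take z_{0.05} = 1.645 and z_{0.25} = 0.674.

n = 36 per group

For two independent groups with equal n: n = 2·((z_{α/2} + z_β) / d)².
z_{α/2} + z_β = 1.645 + 0.674 = 2.319.
n = 2 × (2.319 / 0.55)² = 2 × 4.216² = 2 × 17.78 = 35.6.
Round up to the next whole participant.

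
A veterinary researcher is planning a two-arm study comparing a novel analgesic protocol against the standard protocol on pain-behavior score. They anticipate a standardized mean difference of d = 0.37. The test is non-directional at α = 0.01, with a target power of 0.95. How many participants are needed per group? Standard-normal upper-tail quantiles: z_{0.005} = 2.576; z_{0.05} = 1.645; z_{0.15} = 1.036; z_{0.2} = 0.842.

For two independent groups with equal n: n = 2·((z_{α/2} + z_β) / d)².
z_{α/2} + z_β = 2.576 + 1.645 = 4.221.
n = 2 × (4.221 / 0.37)² = 2 × 11.408² = 2 × 130.14 = 260.3.
Round up to the next whole participant.

n = 261 per group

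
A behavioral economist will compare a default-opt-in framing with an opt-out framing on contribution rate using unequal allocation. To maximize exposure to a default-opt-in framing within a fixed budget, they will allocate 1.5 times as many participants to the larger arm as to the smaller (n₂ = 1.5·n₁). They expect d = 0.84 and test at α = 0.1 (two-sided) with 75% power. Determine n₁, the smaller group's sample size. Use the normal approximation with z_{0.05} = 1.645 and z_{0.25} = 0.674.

n₁ = 13

With allocation ratio k = n₂/n₁ = 1.5, Var(x̄₁−x̄₂) = σ²(1/n₁ + 1/(k·n₁)) = σ²·(k+1)/(k·n₁).
So n₁ = (1 + 1/k)·((z_{α/2} + z_β)/d)² = 1.667 × (2.319/0.84)².
n₁ = 1.667 × 7.62 = 12.7.
Round up: n₁ = 13, giving n₂ = ⌈1.5 × 13⌉ = ⌈19.5⌉ = 20.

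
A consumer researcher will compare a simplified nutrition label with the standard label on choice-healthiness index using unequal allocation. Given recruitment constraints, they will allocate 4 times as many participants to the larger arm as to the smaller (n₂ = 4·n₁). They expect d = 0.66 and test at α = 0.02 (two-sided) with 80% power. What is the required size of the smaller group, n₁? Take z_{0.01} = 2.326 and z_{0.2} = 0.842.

With allocation ratio k = n₂/n₁ = 4, Var(x̄₁−x̄₂) = σ²(1/n₁ + 1/(k·n₁)) = σ²·(k+1)/(k·n₁).
So n₁ = (1 + 1/k)·((z_{α/2} + z_β)/d)² = 1.250 × (3.168/0.66)².
n₁ = 1.250 × 23.04 = 28.8.
Round up: n₁ = 29, giving n₂ = 4 × 29 = 116.

n₁ = 29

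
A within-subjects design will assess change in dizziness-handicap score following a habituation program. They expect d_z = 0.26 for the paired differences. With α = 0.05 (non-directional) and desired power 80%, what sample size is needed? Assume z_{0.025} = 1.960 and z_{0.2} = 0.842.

For a paired (one-sample on differences) test: n = ((z_{α/2} + z_β) / d)².
z_{α/2} + z_β = 1.960 + 0.842 = 2.802.
n = (2.802 / 0.26)² = 10.777² = 116.14.
Round up.

n = 117 pairs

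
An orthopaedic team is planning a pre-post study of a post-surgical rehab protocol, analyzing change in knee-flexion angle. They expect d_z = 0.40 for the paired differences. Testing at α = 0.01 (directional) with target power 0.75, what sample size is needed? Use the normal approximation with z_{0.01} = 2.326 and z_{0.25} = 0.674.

n = 57 pairs

For a paired (one-sample on differences) test: n = ((z_{α} + z_β) / d)².
z_{α} + z_β = 2.326 + 0.674 = 3.000.
n = (3.000 / 0.40)² = 7.500² = 56.25.
Round up.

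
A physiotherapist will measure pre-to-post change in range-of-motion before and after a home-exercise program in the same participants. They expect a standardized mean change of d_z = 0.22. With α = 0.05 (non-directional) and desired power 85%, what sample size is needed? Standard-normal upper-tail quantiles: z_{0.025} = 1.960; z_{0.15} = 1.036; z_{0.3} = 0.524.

n = 186 pairs

For a paired (one-sample on differences) test: n = ((z_{α/2} + z_β) / d)².
z_{α/2} + z_β = 1.960 + 1.036 = 2.996.
n = (2.996 / 0.22)² = 13.618² = 185.45.
Round up.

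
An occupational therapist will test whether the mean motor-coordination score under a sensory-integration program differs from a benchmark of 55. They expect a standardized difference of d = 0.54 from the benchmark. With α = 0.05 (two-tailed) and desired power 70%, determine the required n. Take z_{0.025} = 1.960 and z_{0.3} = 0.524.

n = 22

For a one-sample test: n = ((z_{α/2} + z_β) / d)².
z_{α/2} + z_β = 1.960 + 0.524 = 2.484.
n = (2.484 / 0.54)² = 4.600² = 21.16.
Round up.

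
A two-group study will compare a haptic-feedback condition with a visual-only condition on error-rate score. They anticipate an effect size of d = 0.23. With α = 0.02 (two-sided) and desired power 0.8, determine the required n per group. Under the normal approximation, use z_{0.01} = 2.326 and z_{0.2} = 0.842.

For two independent groups with equal n: n = 2·((z_{α/2} + z_β) / d)².
z_{α/2} + z_β = 2.326 + 0.842 = 3.168.
n = 2 × (3.168 / 0.23)² = 2 × 13.774² = 2 × 189.72 = 379.4.
Round up to the next whole participant.

n = 380 per group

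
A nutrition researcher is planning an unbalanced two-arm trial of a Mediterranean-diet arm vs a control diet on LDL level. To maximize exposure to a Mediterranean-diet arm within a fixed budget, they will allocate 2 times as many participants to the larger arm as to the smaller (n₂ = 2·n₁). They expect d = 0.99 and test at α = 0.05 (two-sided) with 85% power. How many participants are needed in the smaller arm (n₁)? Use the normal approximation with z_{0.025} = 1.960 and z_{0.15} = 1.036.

With allocation ratio k = n₂/n₁ = 2, Var(x̄₁−x̄₂) = σ²(1/n₁ + 1/(k·n₁)) = σ²·(k+1)/(k·n₁).
So n₁ = (1 + 1/k)·((z_{α/2} + z_β)/d)² = 1.500 × (2.996/0.99)².
n₁ = 1.500 × 9.16 = 13.7.
Round up: n₁ = 14, giving n₂ = 2 × 14 = 28.

n₁ = 14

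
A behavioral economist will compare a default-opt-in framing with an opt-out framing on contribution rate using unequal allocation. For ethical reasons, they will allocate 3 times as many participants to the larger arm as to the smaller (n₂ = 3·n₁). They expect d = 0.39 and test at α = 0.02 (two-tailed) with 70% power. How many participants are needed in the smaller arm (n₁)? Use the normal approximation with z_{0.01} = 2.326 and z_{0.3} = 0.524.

With allocation ratio k = n₂/n₁ = 3, Var(x̄₁−x̄₂) = σ²(1/n₁ + 1/(k·n₁)) = σ²·(k+1)/(k·n₁).
So n₁ = (1 + 1/k)·((z_{α/2} + z_β)/d)² = 1.333 × (2.850/0.39)².
n₁ = 1.333 × 53.40 = 71.2.
Round up: n₁ = 72, giving n₂ = 3 × 72 = 216.

n₁ = 72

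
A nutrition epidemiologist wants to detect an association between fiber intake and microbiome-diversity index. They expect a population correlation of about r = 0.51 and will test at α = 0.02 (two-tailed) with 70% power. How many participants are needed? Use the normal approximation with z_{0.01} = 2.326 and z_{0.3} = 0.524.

Fisher's z: C = ½·ln((1+r)/(1−r)) = ½·ln(3.0816) = 0.5627.
n = ((z_{α/2} + z_β)/C)² + 3.
(2.326 + 0.524) / 0.5627 = 2.850 / 0.5627 = 5.065.
n = 5.065² + 3 = 25.65 + 3 = 28.7.
Round up.

n = 29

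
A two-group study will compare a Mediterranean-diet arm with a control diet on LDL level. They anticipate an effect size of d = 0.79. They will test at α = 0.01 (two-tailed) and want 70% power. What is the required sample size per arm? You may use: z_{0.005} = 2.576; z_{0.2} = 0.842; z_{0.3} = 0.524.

n = 31 per group

For two independent groups with equal n: n = 2·((z_{α/2} + z_β) / d)².
z_{α/2} + z_β = 2.576 + 0.524 = 3.100.
n = 2 × (3.100 / 0.79)² = 2 × 3.924² = 2 × 15.40 = 30.8.
Round up to the next whole participant.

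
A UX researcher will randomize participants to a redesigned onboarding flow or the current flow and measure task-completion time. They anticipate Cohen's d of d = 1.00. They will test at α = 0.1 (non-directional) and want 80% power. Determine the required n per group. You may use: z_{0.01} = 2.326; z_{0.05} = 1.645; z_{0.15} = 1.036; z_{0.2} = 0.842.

For two independent groups with equal n: n = 2·((z_{α/2} + z_β) / d)².
z_{α/2} + z_β = 1.645 + 0.842 = 2.487.
n = 2 × (2.487 / 1.00)² = 2 × 2.487² = 2 × 6.19 = 12.4.
Round up to the next whole participant.

n = 13 per group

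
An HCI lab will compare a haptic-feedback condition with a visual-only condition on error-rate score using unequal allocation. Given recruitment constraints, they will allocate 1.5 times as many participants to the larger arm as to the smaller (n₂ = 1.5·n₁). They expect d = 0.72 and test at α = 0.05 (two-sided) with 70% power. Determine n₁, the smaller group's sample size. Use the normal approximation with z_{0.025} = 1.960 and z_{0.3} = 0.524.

n₁ = 20

With allocation ratio k = n₂/n₁ = 1.5, Var(x̄₁−x̄₂) = σ²(1/n₁ + 1/(k·n₁)) = σ²·(k+1)/(k·n₁).
So n₁ = (1 + 1/k)·((z_{α/2} + z_β)/d)² = 1.667 × (2.484/0.72)².
n₁ = 1.667 × 11.90 = 19.8.
Round up: n₁ = 20, giving n₂ = 1.5 × 20 = 30.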